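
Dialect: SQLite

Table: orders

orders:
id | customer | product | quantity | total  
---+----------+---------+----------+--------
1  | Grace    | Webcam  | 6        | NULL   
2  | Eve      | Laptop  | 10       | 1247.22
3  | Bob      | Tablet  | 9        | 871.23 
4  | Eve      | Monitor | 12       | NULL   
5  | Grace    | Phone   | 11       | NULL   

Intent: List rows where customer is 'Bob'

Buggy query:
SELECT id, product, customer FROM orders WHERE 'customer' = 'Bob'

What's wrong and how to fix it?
Bug: 'customer' in single quotes is a string literal, not the column; the comparison is literal-vs-literal and never true

Fix: Reference the column as customer without single quotes

Corrected query:
SELECT id, product, customer FROM orders WHERE customer = 'Bob'

Result:
id | product | customer
---+---------+---------
3  | Tablet  | Bob     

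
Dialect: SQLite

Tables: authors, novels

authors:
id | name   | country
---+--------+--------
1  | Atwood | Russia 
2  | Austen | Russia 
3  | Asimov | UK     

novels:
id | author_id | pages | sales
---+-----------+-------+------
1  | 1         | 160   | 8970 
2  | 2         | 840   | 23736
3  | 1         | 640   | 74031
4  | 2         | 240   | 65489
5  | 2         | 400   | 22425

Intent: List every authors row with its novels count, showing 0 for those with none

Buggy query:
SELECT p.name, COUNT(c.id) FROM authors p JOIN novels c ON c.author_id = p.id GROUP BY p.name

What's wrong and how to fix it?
Bug: An inner join excludes parents with zero children

Fix: Use LEFT JOIN so parents without children still appear (COUNT(c.id) gives 0)

Corrected query:
SELECT p.name, COUNT(c.id) FROM authors p LEFT JOIN novels c ON c.author_id = p.id GROUP BY p.name

Result:
name   | COUNT(c.id)
-------+------------
Asimov | 0          
Atwood | 2          
Austen | 3          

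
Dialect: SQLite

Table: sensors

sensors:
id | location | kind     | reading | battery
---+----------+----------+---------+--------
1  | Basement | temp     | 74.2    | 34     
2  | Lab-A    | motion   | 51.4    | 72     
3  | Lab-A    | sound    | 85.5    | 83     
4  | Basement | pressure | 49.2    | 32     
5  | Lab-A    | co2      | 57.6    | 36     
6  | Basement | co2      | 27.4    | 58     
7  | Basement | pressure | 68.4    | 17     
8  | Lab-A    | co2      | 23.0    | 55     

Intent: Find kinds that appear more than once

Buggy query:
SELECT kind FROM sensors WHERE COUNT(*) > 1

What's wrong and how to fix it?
Bug: WHERE can't reference COUNT(*); aggregates are computed after WHERE

Fix: GROUP BY kind, then filter groups with HAVING COUNT(*) > 1

Corrected query:
SELECT kind FROM sensors GROUP BY kind HAVING COUNT(*) > 1

Result:
kind    
--------
co2     
pressure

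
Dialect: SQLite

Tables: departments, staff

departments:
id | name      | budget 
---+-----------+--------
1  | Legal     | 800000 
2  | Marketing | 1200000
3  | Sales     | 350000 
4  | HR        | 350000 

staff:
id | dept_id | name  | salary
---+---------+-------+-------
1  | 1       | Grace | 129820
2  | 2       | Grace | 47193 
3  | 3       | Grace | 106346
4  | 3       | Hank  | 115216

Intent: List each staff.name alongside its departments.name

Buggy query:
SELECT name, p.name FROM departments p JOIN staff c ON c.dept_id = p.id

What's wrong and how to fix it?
Bug: 'name' exists in both joined tables, so the database can't tell which one is meant

Fix: Prefix ambiguous columns with the table alias

Corrected query:
SELECT c.name, p.name FROM departments p JOIN staff c ON c.dept_id = p.id

Result:
name  | name     
------+----------
Grace | Legal    
Grace | Marketing
Grace | Sales    
Hank  | Sales    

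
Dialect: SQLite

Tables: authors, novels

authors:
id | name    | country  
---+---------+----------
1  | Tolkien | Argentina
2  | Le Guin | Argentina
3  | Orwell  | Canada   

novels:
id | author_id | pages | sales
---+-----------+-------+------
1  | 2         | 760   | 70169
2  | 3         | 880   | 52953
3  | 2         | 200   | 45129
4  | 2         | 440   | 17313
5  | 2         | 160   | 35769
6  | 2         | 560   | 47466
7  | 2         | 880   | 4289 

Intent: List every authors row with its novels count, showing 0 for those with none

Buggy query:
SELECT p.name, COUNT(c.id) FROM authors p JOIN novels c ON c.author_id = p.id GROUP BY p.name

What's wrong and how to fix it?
Bug: An inner join excludes parents with zero children

Fix: Use LEFT JOIN so parents without children still appear (COUNT(c.id) gives 0)

Corrected query:
SELECT p.name, COUNT(c.id) FROM authors p LEFT JOIN novels c ON c.author_id = p.id GROUP BY p.name

Result:
name    | COUNT(c.id)
--------+------------
Le Guin | 6          
Orwell  | 1          
Tolkien | 0          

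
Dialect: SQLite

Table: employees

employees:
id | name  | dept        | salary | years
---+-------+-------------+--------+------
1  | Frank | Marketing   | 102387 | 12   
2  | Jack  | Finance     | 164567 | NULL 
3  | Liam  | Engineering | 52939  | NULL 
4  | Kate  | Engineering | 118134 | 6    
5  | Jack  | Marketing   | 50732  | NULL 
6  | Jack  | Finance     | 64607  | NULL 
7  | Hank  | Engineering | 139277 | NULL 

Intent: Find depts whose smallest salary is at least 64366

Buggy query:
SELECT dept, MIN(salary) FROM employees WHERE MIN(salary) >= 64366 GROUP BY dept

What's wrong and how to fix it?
Bug: Aggregates like MIN are computed per group after WHERE runs

Fix: Replace WHERE with HAVING after the GROUP BY

Corrected query:
SELECT dept, MIN(salary) FROM employees GROUP BY dept HAVING MIN(salary) >= 64366

Result:
dept    | MIN(salary)
--------+------------
Finance | 64607      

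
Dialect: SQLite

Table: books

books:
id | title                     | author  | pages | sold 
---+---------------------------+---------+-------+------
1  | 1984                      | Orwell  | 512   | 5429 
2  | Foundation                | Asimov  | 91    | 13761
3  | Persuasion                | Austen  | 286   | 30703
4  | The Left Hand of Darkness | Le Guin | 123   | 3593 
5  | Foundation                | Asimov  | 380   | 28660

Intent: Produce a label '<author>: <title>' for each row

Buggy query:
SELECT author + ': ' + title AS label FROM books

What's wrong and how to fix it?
Bug: '+' is numeric addition; on text columns SQLite converts them to 0 instead of concatenating

Fix: Replace + with || to concatenate text

Corrected query:
SELECT author || ': ' || title AS label FROM books

Result:
label                             
----------------------------------
Orwell: 1984                      
Asimov: Foundation                
Austen: Persuasion                
Le Guin: The Left Hand of Darkness
Asimov: Foundation                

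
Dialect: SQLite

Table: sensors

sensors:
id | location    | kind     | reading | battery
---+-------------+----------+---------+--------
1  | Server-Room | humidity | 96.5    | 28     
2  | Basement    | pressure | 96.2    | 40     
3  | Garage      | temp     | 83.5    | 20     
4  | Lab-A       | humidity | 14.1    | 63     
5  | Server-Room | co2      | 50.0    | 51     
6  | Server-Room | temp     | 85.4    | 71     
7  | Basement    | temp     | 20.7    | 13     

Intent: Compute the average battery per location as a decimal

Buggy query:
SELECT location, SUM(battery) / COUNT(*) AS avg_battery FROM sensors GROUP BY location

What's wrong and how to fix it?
Bug: Both operands are integers, so '/' performs integer division and truncates

Fix: Multiply by 1.0 (or CAST to REAL) to force floating-point division

Corrected query:
SELECT location, SUM(battery) * 1.0 / COUNT(*) AS avg_battery FROM sensors GROUP BY location

Result:
location    | avg_battery
------------+------------
Basement    | 26.5       
Garage      | 20         
Lab-A       | 63         
Server-Room | 50         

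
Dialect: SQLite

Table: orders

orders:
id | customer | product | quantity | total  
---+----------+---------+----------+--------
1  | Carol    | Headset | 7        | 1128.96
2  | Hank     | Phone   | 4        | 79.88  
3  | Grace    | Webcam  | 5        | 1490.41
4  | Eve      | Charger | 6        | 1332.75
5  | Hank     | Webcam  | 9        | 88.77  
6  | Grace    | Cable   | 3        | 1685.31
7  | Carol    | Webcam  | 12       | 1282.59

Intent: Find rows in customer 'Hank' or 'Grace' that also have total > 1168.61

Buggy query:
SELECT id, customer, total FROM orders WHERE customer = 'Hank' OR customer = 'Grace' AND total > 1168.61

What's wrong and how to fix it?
Bug: Without parentheses, AND is evaluated before OR, so the total filter only applies to the 'Grace' branch

Fix: Group the OR with parentheses (or use IN), then AND the threshold

Corrected query:
SELECT id, customer, total FROM orders WHERE (customer = 'Hank' OR customer = 'Grace') AND total > 1168.61

Result:
id | customer | total  
---+----------+--------
3  | Grace    | 1490.41
6  | Grace    | 1685.31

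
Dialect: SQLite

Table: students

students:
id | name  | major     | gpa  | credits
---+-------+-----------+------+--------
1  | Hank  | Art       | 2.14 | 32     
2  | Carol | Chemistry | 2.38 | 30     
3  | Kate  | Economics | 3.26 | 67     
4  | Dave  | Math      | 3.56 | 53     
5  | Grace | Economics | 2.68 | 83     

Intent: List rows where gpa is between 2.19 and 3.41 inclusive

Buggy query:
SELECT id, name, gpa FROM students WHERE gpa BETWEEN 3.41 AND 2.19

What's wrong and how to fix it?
Bug: BETWEEN expects the lower bound first; with 3.41 AND 2.19 the range is empty

Fix: Write BETWEEN 2.19 AND 3.41

Corrected query:
SELECT id, name, gpa FROM students WHERE gpa BETWEEN 2.19 AND 3.41

Result:
id | name  | gpa 
---+-------+-----
2  | Carol | 2.38
3  | Kate  | 3.26
5  | Grace | 2.68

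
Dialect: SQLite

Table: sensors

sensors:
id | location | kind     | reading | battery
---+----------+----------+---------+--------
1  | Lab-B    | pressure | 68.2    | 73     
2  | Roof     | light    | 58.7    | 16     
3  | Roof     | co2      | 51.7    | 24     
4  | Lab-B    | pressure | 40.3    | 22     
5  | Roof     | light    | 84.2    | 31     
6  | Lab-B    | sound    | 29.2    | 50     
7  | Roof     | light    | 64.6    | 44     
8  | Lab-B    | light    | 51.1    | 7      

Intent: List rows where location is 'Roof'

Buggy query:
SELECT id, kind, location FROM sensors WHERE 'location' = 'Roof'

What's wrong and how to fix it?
Bug: 'location' in single quotes is a string literal, not the column; the comparison is literal-vs-literal and never true

Fix: Remove the quotes around the column name (or use double quotes for an identifier)

Corrected query:
SELECT id, kind, location FROM sensors WHERE location = 'Roof'

Result:
id | kind  | location
---+-------+---------
2  | light | Roof    
3  | co2   | Roof    
5  | light | Roof    
7  | light | Roof    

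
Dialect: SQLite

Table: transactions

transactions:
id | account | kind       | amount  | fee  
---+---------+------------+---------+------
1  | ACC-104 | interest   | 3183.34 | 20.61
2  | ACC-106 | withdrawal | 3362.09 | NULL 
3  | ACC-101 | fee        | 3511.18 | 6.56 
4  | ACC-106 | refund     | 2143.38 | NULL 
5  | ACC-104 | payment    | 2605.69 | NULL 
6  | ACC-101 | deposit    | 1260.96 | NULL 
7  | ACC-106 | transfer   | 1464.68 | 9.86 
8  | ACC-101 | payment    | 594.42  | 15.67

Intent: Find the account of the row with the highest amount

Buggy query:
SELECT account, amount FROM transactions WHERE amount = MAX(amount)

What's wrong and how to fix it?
Bug: MAX(amount) is an aggregate and cannot be used directly in WHERE

Fix: Use a subquery: WHERE amount = (SELECT MAX(amount) FROM transactions)

Corrected query:
SELECT account, amount FROM transactions WHERE amount = (SELECT MAX(amount) FROM transactions)

Result:
account | amount 
--------+--------
ACC-101 | 3511.18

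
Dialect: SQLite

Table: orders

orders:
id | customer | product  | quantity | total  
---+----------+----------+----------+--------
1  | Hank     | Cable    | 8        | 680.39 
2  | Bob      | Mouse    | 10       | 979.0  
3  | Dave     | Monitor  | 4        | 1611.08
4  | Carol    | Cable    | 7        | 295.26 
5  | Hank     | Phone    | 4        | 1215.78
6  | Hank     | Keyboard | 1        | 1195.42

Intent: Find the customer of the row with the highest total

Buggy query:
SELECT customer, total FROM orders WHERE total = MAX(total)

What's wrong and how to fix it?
Bug: MAX(total) is an aggregate and cannot be used directly in WHERE

Fix: Wrap MAX in a scalar subquery so WHERE compares against a single value

Corrected query:
SELECT customer, total FROM orders WHERE total = (SELECT MAX(total) FROM orders)

Result:
customer | total  
---------+--------
Dave     | 1611.08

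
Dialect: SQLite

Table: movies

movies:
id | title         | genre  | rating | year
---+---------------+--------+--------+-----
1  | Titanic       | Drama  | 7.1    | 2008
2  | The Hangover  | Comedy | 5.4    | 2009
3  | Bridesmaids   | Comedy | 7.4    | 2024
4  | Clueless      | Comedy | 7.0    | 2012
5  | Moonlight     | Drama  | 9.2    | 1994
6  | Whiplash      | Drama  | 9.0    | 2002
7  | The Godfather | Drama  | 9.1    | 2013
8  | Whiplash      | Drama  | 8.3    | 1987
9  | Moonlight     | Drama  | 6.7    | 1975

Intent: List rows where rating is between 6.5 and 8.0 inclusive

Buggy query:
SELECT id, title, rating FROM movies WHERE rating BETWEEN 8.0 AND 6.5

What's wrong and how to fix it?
Bug: The bounds are reversed; BETWEEN a AND b requires a <= b to match anything

Fix: Write BETWEEN 6.5 AND 8.0

Corrected query:
SELECT id, title, rating FROM movies WHERE rating BETWEEN 6.5 AND 8.0

Result:
id | title       | rating
---+-------------+-------
1  | Titanic     | 7.1   
3  | Bridesmaids | 7.4   
4  | Clueless    | 7     
9  | Moonlight   | 6.7   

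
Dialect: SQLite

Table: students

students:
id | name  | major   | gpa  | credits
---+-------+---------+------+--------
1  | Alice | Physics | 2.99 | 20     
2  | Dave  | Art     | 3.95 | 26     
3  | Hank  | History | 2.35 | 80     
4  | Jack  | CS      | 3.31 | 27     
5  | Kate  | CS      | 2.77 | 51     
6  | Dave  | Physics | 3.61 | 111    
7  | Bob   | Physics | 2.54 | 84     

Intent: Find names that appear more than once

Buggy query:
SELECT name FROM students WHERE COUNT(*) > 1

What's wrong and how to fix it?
Bug: COUNT(*) is an aggregate and cannot be used in WHERE

Fix: GROUP BY name, then filter groups with HAVING COUNT(*) > 1

Corrected query:
SELECT name FROM students GROUP BY name HAVING COUNT(*) > 1

Result:
name
----
Dave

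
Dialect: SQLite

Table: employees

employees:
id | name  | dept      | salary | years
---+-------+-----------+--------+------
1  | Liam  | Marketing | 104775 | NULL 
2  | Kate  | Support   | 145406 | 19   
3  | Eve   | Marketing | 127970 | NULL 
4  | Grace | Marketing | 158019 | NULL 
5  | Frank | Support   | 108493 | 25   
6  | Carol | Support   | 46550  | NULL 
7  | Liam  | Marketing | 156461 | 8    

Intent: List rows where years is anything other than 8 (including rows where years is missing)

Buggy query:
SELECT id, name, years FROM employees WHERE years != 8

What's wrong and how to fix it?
Bug: 'years != 8' is unknown when years is NULL, so NULL rows are silently excluded

Fix: Handle NULL separately with IS NULL alongside the inequality

Corrected query:
SELECT id, name, years FROM employees WHERE years != 8 OR years IS NULL

Result:
id | name  | years
---+-------+------
1  | Liam  | NULL 
2  | Kate  | 19   
3  | Eve   | NULL 
4  | Grace | NULL 
5  | Frank | 25   
6  | Carol | NULL 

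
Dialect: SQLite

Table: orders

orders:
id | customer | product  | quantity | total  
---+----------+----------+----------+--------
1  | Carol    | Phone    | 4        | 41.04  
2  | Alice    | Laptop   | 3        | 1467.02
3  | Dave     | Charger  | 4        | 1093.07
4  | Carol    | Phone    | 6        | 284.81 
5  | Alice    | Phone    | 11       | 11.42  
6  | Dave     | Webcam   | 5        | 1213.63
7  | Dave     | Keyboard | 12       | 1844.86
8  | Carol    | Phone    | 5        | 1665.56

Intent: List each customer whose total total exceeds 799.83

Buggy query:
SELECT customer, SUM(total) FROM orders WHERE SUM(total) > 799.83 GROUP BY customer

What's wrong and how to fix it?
Bug: WHERE runs before GROUP BY, so aggregates aren't available there

Fix: Move the aggregate condition to a HAVING clause

Corrected query:
SELECT customer, SUM(total) FROM orders GROUP BY customer HAVING SUM(total) > 799.83

Result:
customer | SUM(total)
---------+-----------
Alice    | 1478.44   
Carol    | 1991.41   
Dave     | 4151.56   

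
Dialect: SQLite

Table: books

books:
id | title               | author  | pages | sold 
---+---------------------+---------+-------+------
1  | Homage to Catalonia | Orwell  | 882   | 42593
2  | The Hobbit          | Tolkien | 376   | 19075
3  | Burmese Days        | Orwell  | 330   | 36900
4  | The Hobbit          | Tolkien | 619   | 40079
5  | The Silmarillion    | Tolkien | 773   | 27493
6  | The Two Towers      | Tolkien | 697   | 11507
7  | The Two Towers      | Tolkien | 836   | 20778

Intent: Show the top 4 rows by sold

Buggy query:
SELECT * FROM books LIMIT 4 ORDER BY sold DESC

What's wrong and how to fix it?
Bug: ORDER BY cannot follow LIMIT; LIMIT is the final clause

Fix: Swap the clauses: ORDER BY first, then LIMIT

Corrected query:
SELECT * FROM books ORDER BY sold DESC LIMIT 4

Result:
id | title               | author  | pages | sold 
---+---------------------+---------+-------+------
1  | Homage to Catalonia | Orwell  | 882   | 42593
4  | The Hobbit          | Tolkien | 619   | 40079
3  | Burmese Days        | Orwell  | 330   | 36900
5  | The Silmarillion    | Tolkien | 773   | 27493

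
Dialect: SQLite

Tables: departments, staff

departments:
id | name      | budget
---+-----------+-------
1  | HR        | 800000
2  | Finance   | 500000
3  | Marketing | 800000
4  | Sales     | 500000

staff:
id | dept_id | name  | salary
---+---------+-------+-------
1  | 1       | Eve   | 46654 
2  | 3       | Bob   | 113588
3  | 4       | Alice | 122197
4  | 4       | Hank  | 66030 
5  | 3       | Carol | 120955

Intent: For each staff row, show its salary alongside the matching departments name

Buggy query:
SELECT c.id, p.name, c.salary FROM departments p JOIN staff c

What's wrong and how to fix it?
Bug: Missing join condition: each staff row is matched to all departments rows instead of just its own

Fix: Specify the join condition linking the foreign key to the parent id

Corrected query:
SELECT c.id, p.name, c.salary FROM departments p JOIN staff c ON c.dept_id = p.id

Result:
id | name      | salary
---+-----------+-------
1  | HR        | 46654 
2  | Marketing | 113588
3  | Sales     | 122197
4  | Sales     | 66030 
5  | Marketing | 120955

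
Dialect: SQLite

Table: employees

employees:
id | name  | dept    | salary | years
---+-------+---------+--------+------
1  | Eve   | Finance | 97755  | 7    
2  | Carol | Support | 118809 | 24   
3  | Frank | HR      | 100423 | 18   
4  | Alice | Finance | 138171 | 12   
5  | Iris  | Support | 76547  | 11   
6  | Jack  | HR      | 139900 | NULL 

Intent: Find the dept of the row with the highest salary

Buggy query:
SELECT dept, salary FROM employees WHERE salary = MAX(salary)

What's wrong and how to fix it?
Bug: MAX(salary) is an aggregate and cannot be used directly in WHERE

Fix: Use a subquery: WHERE salary = (SELECT MAX(salary) FROM employees)

Corrected query:
SELECT dept, salary FROM employees WHERE salary = (SELECT MAX(salary) FROM employees)

Result:
dept | salary
-----+-------
HR   | 139900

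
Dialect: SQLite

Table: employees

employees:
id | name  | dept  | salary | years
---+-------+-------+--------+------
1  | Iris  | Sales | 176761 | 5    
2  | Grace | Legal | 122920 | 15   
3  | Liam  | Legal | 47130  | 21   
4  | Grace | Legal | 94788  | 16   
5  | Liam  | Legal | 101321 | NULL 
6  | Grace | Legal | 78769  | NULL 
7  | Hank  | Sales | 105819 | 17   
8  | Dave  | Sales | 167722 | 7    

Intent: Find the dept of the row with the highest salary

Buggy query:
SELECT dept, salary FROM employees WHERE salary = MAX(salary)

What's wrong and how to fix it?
Bug: WHERE is evaluated per row; an aggregate over the whole table isn't defined there

Fix: Use a subquery: WHERE salary = (SELECT MAX(salary) FROM employees)

Corrected query:
SELECT dept, salary FROM employees WHERE salary = (SELECT MAX(salary) FROM employees)

Result:
dept  | salary
------+-------
Sales | 176761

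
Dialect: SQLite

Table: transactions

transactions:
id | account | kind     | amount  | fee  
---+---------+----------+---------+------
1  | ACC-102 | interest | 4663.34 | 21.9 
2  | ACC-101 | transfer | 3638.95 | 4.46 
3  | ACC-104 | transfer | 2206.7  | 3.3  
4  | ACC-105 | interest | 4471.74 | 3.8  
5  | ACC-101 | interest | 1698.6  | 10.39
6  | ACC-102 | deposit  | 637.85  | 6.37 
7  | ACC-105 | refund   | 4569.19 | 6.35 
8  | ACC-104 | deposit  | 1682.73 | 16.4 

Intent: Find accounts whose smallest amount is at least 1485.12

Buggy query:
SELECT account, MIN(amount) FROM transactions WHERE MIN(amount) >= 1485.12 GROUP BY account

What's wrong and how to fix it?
Bug: MIN() in WHERE is a misuse of aggregate

Fix: Replace WHERE with HAVING after the GROUP BY

Corrected query:
SELECT account, MIN(amount) FROM transactions GROUP BY account HAVING MIN(amount) >= 1485.12

Result:
account | MIN(amount)
--------+------------
ACC-101 | 1698.6     
ACC-104 | 1682.73    
ACC-105 | 4471.74    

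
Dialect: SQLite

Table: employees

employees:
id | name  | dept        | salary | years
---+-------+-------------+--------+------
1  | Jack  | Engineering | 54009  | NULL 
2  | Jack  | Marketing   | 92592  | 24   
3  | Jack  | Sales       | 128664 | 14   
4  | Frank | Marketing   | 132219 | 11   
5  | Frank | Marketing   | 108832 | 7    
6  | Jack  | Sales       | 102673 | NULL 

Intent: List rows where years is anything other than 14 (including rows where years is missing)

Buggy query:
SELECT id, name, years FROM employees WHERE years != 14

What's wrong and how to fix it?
Bug: 'years != 14' is unknown when years is NULL, so NULL rows are silently excluded

Fix: Handle NULL separately with IS NULL alongside the inequality

Corrected query:
SELECT id, name, years FROM employees WHERE years != 14 OR years IS NULL

Result:
id | name  | years
---+-------+------
1  | Jack  | NULL 
2  | Jack  | 24   
4  | Frank | 11   
5  | Frank | 7    
6  | Jack  | NULL 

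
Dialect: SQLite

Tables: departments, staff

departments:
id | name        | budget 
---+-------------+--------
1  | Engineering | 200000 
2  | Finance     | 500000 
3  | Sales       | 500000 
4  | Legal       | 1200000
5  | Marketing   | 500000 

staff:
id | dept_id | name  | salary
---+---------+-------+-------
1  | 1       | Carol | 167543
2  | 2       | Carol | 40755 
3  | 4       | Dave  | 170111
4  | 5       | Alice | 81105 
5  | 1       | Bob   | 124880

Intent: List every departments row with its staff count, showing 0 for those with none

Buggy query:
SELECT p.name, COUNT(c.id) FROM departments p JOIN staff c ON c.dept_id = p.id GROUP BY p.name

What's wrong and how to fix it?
Bug: INNER JOIN drops departments rows that have no matching staff rows

Fix: Use LEFT JOIN so parents without children still appear (COUNT(c.id) gives 0)

Corrected query:
SELECT p.name, COUNT(c.id) FROM departments p LEFT JOIN staff c ON c.dept_id = p.id GROUP BY p.name

Result:
name        | COUNT(c.id)
------------+------------
Engineering | 2          
Finance     | 1          
Legal       | 1          
Marketing   | 1          
Sales       | 0          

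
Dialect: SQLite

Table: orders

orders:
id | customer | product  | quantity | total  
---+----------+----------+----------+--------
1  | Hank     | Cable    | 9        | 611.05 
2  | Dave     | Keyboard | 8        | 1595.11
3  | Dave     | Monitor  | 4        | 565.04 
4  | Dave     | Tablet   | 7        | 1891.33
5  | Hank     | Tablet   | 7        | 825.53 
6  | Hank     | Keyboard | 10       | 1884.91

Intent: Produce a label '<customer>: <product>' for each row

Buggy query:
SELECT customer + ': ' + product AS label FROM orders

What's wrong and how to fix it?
Bug: SQLite uses || for string concatenation; + coerces text to numbers (yielding 0)

Fix: Replace + with || to concatenate text

Corrected query:
SELECT customer || ': ' || product AS label FROM orders

Result:
label         
--------------
Hank: Cable   
Dave: Keyboard
Dave: Monitor 
Dave: Tablet  
Hank: Tablet  
Hank: Keyboard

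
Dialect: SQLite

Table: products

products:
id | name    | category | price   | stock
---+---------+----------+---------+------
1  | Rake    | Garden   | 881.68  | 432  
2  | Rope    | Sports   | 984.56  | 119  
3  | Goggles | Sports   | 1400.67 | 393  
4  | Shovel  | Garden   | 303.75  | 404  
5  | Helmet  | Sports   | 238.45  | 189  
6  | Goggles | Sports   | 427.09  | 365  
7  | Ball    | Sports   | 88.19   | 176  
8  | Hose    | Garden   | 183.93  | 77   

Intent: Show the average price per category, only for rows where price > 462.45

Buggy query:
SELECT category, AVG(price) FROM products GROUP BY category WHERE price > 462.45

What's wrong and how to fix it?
Bug: Row-level WHERE must come before GROUP BY in the clause order

Fix: Move the WHERE clause before GROUP BY

Corrected query:
SELECT category, AVG(price) FROM products WHERE price > 462.45 GROUP BY category

Result:
category | AVG(price)
---------+-----------
Garden   | 881.68    
Sports   | 1192.615  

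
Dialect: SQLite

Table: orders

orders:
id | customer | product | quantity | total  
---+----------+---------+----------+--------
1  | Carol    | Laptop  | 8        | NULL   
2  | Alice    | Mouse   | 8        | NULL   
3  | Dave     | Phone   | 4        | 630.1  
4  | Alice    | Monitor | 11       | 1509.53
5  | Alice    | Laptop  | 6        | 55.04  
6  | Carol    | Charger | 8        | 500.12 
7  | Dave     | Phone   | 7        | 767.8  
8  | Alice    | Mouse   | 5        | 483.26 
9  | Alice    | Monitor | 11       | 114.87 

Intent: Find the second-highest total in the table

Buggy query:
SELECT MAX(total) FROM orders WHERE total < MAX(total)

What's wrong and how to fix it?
Bug: The inner MAX is an aggregate inside WHERE, which is not allowed

Fix: Put the inner MAX in a scalar subquery

Corrected query:
SELECT MAX(total) FROM orders WHERE total < (SELECT MAX(total) FROM orders)

Result:
MAX(total)
----------
767.8     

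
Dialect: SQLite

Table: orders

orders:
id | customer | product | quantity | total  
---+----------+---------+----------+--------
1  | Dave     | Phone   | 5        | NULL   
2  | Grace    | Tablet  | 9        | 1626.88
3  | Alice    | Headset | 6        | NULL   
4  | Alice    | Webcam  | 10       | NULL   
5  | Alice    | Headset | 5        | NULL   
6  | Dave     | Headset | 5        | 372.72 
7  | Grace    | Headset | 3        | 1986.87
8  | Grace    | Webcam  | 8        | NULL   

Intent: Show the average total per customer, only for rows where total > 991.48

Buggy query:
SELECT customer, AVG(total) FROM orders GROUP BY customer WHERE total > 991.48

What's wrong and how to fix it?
Bug: WHERE cannot follow GROUP BY

Fix: Place WHERE between FROM and GROUP BY

Corrected query:
SELECT customer, AVG(total) FROM orders WHERE total > 991.48 GROUP BY customer

Result:
customer | AVG(total)
---------+-----------
Grace    | 1806.875  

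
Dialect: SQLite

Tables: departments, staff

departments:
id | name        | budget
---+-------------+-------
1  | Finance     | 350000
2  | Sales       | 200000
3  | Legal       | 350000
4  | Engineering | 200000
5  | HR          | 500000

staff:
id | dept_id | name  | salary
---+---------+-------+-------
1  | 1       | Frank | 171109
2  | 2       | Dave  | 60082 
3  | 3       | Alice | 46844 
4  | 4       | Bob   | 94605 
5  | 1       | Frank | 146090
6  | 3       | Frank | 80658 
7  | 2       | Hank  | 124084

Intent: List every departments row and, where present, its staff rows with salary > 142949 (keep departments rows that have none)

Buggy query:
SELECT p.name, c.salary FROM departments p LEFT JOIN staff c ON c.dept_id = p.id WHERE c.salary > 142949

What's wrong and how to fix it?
Bug: Filtering c.salary in WHERE discards the NULL rows produced by LEFT JOIN, turning it into an inner join

Fix: Move the right-table condition into the ON clause so unmatched parents are kept

Corrected query:
SELECT p.name, c.salary FROM departments p LEFT JOIN staff c ON c.dept_id = p.id AND c.salary > 142949

Result:
name        | salary
------------+-------
Finance     | 146090
Finance     | 171109
Sales       | NULL  
Legal       | NULL  
Engineering | NULL  
HR          | NULL  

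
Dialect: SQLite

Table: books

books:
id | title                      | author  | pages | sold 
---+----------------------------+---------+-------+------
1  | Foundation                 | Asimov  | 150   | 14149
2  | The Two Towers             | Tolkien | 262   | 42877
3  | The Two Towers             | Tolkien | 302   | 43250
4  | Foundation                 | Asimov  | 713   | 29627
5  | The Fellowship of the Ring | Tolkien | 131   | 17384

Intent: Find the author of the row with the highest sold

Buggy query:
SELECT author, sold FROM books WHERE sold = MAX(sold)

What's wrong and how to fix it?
Bug: WHERE is evaluated per row; an aggregate over the whole table isn't defined there

Fix: Use a subquery: WHERE sold = (SELECT MAX(sold) FROM books)

Corrected query:
SELECT author, sold FROM books WHERE sold = (SELECT MAX(sold) FROM books)

Result:
author  | sold 
--------+------
Tolkien | 43250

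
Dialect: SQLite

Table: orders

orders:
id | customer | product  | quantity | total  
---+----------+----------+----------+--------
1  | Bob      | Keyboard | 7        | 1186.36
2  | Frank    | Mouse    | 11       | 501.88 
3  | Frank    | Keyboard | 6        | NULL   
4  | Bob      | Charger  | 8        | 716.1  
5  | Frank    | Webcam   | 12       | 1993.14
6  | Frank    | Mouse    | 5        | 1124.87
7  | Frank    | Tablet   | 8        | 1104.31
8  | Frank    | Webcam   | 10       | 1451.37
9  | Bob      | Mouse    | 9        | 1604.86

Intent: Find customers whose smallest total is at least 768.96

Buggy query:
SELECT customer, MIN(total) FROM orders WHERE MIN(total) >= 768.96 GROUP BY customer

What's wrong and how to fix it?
Bug: Aggregates like MIN are computed per group after WHERE runs

Fix: Replace WHERE with HAVING after the GROUP BY

Corrected query:
SELECT customer, MIN(total) FROM orders GROUP BY customer HAVING MIN(total) >= 768.96

Result:
(no rows)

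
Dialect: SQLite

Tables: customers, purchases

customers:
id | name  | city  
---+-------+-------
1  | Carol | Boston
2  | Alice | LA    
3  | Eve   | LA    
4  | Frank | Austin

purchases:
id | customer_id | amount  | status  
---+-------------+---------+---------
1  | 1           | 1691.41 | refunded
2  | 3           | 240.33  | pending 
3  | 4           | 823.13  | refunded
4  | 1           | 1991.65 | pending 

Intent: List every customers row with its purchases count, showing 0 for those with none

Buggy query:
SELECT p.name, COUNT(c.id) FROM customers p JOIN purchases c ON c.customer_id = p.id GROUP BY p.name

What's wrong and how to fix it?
Bug: INNER JOIN drops customers rows that have no matching purchases rows

Fix: Use LEFT JOIN so parents without children still appear (COUNT(c.id) gives 0)

Corrected query:
SELECT p.name, COUNT(c.id) FROM customers p LEFT JOIN purchases c ON c.customer_id = p.id GROUP BY p.name

Result:
name  | COUNT(c.id)
------+------------
Alice | 0          
Carol | 2          
Eve   | 1          
Frank | 1          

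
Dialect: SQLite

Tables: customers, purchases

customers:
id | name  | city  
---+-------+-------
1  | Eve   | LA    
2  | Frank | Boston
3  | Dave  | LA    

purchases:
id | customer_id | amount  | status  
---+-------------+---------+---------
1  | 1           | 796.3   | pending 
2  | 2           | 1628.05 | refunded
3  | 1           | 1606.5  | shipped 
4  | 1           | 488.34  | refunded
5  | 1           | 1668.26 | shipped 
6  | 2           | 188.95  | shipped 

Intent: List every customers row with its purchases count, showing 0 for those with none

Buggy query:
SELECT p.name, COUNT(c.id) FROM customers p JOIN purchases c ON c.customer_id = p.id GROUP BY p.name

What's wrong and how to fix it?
Bug: An inner join excludes parents with zero children

Fix: Switch to LEFT JOIN to retain unmatched parent rows

Corrected query:
SELECT p.name, COUNT(c.id) FROM customers p LEFT JOIN purchases c ON c.customer_id = p.id GROUP BY p.name

Result:
name  | COUNT(c.id)
------+------------
Dave  | 0          
Eve   | 4          
Frank | 2          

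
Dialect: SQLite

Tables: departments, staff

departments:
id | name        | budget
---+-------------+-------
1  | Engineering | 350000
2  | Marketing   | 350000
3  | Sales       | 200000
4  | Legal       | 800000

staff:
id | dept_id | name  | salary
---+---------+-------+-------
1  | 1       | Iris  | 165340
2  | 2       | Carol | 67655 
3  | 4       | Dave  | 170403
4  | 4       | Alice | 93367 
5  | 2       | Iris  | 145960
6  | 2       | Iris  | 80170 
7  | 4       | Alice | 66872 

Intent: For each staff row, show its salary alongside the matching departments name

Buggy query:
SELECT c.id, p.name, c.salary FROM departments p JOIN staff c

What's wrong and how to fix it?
Bug: JOIN with no ON clause produces a cartesian product; every staff row pairs with every departments row

Fix: Specify the join condition linking the foreign key to the parent id

Corrected query:
SELECT c.id, p.name, c.salary FROM departments p JOIN staff c ON c.dept_id = p.id

Result:
id | name        | salary
---+-------------+-------
1  | Engineering | 165340
2  | Marketing   | 67655 
3  | Legal       | 170403
4  | Legal       | 93367 
5  | Marketing   | 145960
6  | Marketing   | 80170 
7  | Legal       | 66872 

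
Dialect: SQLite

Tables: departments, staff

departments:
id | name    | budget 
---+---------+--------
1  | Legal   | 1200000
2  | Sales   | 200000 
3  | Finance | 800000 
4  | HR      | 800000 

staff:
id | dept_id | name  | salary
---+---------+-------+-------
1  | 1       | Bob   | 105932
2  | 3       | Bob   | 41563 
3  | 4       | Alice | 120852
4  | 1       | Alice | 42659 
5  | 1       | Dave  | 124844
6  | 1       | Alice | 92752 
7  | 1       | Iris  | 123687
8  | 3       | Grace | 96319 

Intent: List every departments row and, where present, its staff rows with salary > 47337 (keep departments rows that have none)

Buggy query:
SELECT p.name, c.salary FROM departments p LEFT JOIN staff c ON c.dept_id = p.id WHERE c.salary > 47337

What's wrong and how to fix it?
Bug: A WHERE condition on the right-hand table after LEFT JOIN drops unmatched parents

Fix: Move the right-table condition into the ON clause so unmatched parents are kept

Corrected query:
SELECT p.name, c.salary FROM departments p LEFT JOIN staff c ON c.dept_id = p.id AND c.salary > 47337

Result:
name    | salary
--------+-------
Legal   | 92752 
Legal   | 105932
Legal   | 123687
Legal   | 124844
Sales   | NULL  
Finance | 96319 
HR      | 120852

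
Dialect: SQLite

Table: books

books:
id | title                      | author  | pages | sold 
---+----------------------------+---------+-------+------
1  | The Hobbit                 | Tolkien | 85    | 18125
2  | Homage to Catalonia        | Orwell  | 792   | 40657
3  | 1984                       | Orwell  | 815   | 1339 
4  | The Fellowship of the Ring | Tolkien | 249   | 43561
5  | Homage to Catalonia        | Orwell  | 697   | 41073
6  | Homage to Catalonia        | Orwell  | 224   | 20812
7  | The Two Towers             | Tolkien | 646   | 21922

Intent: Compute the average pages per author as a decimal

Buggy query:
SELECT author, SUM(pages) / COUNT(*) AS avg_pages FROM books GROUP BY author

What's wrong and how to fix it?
Bug: Both operands are integers, so '/' performs integer division and truncates

Fix: Multiply by 1.0 (or CAST to REAL) to force floating-point division

Corrected query:
SELECT author, SUM(pages) * 1.0 / COUNT(*) AS avg_pages FROM books GROUP BY author

Result:
author  | avg_pages 
--------+-----------
Orwell  | 632       
Tolkien | 326.666667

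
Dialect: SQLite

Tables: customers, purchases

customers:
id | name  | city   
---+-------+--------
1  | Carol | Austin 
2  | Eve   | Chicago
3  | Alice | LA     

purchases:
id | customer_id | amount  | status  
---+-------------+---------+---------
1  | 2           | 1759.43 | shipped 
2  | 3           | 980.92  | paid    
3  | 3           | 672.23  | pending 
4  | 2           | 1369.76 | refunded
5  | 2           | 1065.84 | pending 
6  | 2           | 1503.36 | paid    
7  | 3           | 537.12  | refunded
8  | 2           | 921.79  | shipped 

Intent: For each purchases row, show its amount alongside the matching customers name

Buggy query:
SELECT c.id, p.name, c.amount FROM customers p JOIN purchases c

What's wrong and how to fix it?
Bug: JOIN with no ON clause produces a cartesian product; every purchases row pairs with every customers row

Fix: Add ON c.customer_id = p.id to the JOIN

Corrected query:
SELECT c.id, p.name, c.amount FROM customers p JOIN purchases c ON c.customer_id = p.id

Result:
id | name  | amount 
---+-------+--------
1  | Eve   | 1759.43
2  | Alice | 980.92 
3  | Alice | 672.23 
4  | Eve   | 1369.76
5  | Eve   | 1065.84
6  | Eve   | 1503.36
7  | Alice | 537.12 
8  | Eve   | 921.79 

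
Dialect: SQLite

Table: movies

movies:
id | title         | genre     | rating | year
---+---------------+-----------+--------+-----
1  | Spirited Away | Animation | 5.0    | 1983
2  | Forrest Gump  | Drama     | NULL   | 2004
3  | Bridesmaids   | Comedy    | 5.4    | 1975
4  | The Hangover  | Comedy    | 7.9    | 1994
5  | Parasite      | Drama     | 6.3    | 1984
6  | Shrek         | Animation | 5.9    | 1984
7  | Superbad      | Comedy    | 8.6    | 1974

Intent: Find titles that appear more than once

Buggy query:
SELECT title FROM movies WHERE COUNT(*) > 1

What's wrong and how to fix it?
Bug: WHERE can't reference COUNT(*); aggregates are computed after WHERE

Fix: GROUP BY title, then filter groups with HAVING COUNT(*) > 1

Corrected query:
SELECT title FROM movies GROUP BY title HAVING COUNT(*) > 1

Result:
(no rows)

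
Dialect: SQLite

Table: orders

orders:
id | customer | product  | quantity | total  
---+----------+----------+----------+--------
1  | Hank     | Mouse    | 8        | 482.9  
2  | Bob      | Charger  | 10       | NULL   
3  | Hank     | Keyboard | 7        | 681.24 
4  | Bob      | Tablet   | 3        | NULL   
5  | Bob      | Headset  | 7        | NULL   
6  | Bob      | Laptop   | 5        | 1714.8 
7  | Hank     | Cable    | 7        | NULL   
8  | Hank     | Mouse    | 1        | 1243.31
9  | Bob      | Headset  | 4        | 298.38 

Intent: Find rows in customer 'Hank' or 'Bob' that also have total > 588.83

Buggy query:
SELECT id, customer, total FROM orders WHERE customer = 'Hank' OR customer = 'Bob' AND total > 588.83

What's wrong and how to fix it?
Bug: Without parentheses, AND is evaluated before OR, so the total filter only applies to the 'Bob' branch

Fix: Add parentheses around the OR so the AND applies to both alternatives

Corrected query:
SELECT id, customer, total FROM orders WHERE (customer = 'Hank' OR customer = 'Bob') AND total > 588.83

Result:
id | customer | total  
---+----------+--------
3  | Hank     | 681.24 
6  | Bob      | 1714.8 
8  | Hank     | 1243.31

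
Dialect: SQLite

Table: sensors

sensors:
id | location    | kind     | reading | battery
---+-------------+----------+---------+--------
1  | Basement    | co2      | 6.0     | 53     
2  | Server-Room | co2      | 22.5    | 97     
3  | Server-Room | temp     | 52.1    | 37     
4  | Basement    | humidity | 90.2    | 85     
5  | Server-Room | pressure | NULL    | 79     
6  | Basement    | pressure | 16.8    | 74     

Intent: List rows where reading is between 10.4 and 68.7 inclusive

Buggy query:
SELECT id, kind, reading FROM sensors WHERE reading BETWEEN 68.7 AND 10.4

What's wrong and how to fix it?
Bug: The bounds are reversed; BETWEEN a AND b requires a <= b to match anything

Fix: Write BETWEEN 10.4 AND 68.7

Corrected query:
SELECT id, kind, reading FROM sensors WHERE reading BETWEEN 10.4 AND 68.7

Result:
id | kind     | reading
---+----------+--------
2  | co2      | 22.5   
3  | temp     | 52.1   
6  | pressure | 16.8   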